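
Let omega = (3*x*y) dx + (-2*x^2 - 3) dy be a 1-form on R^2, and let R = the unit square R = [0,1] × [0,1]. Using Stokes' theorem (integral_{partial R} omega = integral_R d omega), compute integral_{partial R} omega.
integral_(partial R) omega = -7/2

Stokes: integral_partial_R omega = integral_R d omega with d omega = (∂Q/∂x - ∂P/∂y) dx ∧ dy.
  ∂Q/∂x = -4*x
  ∂P/∂y = 3*x
  integrand = ∂Q/∂x - ∂P/∂y = -7*x.
Integrating over R: integral_0^1 integral_0^1 (-7*x) dx dy = -7/2.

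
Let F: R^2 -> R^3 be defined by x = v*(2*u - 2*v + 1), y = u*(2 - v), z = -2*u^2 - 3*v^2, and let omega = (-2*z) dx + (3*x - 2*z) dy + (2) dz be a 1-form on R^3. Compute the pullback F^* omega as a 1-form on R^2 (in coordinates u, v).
F^* omega = (4*u^2*v + 8*u^2 - 6*u*v^2 + 12*u*v - 8*u + 12*v^3 - 3*v^2 + 6*v) du + (4*u^3 - 22*u^2*v + 4*u^2 + 12*u*v^2 - 3*u*v - 24*v^3 + 6*v^2 - 12*v) dv

Using F^*(f dg) = (f ∘ F) d(g ∘ F), substitute each coordinate x_i by F_i(u, v) in f_i, and replace dx_i by d F_i = (∂F_i/∂u) du + (∂F_i/∂v) dv.
  For the x component: f_1(F) = 4*u^2 + 6*v^2; d F_1 = (2*v) du + (2*u - 4*v + 1) dv
  For the y component: f_2(F) = 4*u^2 + 6*u*v + 3*v; d F_2 = (2 - v) du + (-u) dv
  For the z component: f_3(F) = 2; d F_3 = (-4*u) du + (-6*v) dv
Combining and collecting du, dv coefficients:
  coeff of du: 4*u^2*v + 8*u^2 - 6*u*v^2 + 12*u*v - 8*u + 12*v^3 - 3*v^2 + 6*v
  coeff of dv: 4*u^3 - 22*u^2*v + 4*u^2 + 12*u*v^2 - 3*u*v - 24*v^3 + 6*v^2 - 12*v
F^* omega = (4*u^2*v + 8*u^2 - 6*u*v^2 + 12*u*v - 8*u + 12*v^3 - 3*v^2 + 6*v) du + (4*u^3 - 22*u^2*v + 4*u^2 + 12*u*v^2 - 3*u*v - 24*v^3 + 6*v^2 - 12*v) dv.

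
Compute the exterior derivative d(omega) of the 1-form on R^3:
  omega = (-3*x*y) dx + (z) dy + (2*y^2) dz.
d(omega) = (3*x) dx ∧ dy + (4*y - 1) dy ∧ dz

For a 1-form omega = sum_i f_i dx_i, the exterior derivative is
  d(omega) = sum_{i < j} (∂f_j/∂x_i - ∂f_i/∂x_j) dx_i ∧ dx_j.
  coefficient of dx ∧ dy: ∂f_2/∂x - ∂f_1/∂y = ∂(z)/∂x - ∂(-3*x*y)/∂y = 3*x
  coefficient of dy ∧ dz: ∂f_3/∂y - ∂f_2/∂z = ∂(2*y^2)/∂y - ∂(z)/∂z = 4*y - 1
Assembling: d(omega) = (3*x) dx ∧ dy + (4*y - 1) dy ∧ dz.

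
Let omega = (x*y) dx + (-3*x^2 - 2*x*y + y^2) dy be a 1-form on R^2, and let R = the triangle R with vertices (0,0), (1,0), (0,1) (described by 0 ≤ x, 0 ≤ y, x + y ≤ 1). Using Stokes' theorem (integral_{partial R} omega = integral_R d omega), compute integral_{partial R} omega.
integral_(partial R) omega = -3/2

Stokes: integral_partial_R omega = integral_R d omega with d omega = (∂Q/∂x - ∂P/∂y) dx ∧ dy.
  ∂Q/∂x = -6*x - 2*y
  ∂P/∂y = x
  integrand = ∂Q/∂x - ∂P/∂y = -7*x - 2*y.
Integrating over R: integral_0^1 integral_0^{1-x} (-7*x - 2*y) dy dx = -3/2.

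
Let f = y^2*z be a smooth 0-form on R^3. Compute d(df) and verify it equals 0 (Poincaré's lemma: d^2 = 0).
d(df) = 0

Step 1: df = sum_i (∂f/∂x_i) dx_i = (0) dx + (2*y*z) dy + (y^2) dz.
Step 2: Apply d again. Using the 1-form formula, the coefficient of dx ∧ dy in d(df) is ∂^2 f/∂x ∂y - ∂^2 f/∂y ∂x = (0) - (0) = 0 (equality of mixed partials for smooth f).
Similarly for dx ∧ dz and dy ∧ dz — all coefficients vanish. So d(df) = 0.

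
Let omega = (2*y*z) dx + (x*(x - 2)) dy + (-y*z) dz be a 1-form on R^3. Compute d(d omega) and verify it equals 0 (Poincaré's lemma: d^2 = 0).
d(d omega) = 0

Step 1: d omega = sum_{i<j} (∂f_j/∂x_i - ∂f_i/∂x_j) dx_i ∧ dx_j:
  coeff of dx ∧ dy: 2*x - 2*z - 2
  coeff of dx ∧ dz: -2*y
  coeff of dy ∧ dz: -z
Step 2: Apply d again to each 2-form coefficient. The only possible 3-form in R^3 is dx ∧ dy ∧ dz, with coefficient
  ∂(coeff of dy∧dz)/∂x - ∂(coeff of dx∧dz)/∂y + ∂(coeff of dx∧dy)/∂z
  = ∂/∂x (-z) - ∂/∂y (-2*y) + ∂/∂z (2*x - 2*z - 2).
Each of these terms simplifies to sums of mixed partials that cancel in pairs. The result is 0 (by equality of mixed partials for smooth functions — Schwarz / Clairaut).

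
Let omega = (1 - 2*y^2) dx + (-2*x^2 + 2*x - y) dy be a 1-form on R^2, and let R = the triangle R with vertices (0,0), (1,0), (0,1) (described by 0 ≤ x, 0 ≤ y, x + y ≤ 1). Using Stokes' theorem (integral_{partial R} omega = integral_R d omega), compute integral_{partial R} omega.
integral_(partial R) omega = 1

Stokes: integral_partial_R omega = integral_R d omega with d omega = (∂Q/∂x - ∂P/∂y) dx ∧ dy.
  ∂Q/∂x = 2 - 4*x
  ∂P/∂y = -4*y
  integrand = ∂Q/∂x - ∂P/∂y = -4*x + 4*y + 2.
Integrating over R: integral_0^1 integral_0^{1-x} (-4*x + 4*y + 2) dy dx = 1.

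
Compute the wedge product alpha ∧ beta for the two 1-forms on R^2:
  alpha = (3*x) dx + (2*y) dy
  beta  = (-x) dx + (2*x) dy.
alpha ∧ beta = (2*x*(3*x + y)) dx ∧ dy

Distribute the wedge, using dx_i ∧ dx_j = -dx_j ∧ dx_i and dx_i ∧ dx_i = 0. For each pair (i, j) with i < j, the coefficient of dx_i ∧ dx_j in alpha ∧ beta is (alpha_i * beta_j - alpha_j * beta_i). Collecting: alpha ∧ beta = (2*x*(3*x + y)) dx ∧ dy.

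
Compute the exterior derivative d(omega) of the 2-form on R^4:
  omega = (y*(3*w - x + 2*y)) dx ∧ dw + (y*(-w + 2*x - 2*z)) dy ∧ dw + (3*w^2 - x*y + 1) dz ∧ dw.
d(omega) = (-3*w + x - 2*y) dx ∧ dy ∧ dw + (-x + 2*y) dy ∧ dz ∧ dw + (-y) dx ∧ dz ∧ dw

For a 2-form omega = sum_{i<j} g_{ij} dx_i ∧ dx_j, the exterior derivative is
  d(omega) = sum_{i<j} d(g_{ij}) ∧ dx_i ∧ dx_j = sum_{i<j, k} (∂g_{ij}/∂x_k) dx_k ∧ dx_i ∧ dx_j.
Expand each term, using dx_k ∧ dx_i ∧ dx_j = sgn(permutation) dx_{(a)} ∧ dx_{(b)} ∧ dx_{(c)} with (a < b < c) sorted:
  d(y*(3*w - x + 2*y)) includes (∂/∂y)(y*(3*w - x + 2*y)) dy = (3*w - x + 4*y) dy, which multiplied by dx ∧ dw gives (-3*w + x - 4*y) dx ∧ dy ∧ dw
  d(y*(-w + 2*x - 2*z)) includes (∂/∂x)(y*(-w + 2*x - 2*z)) dx = (2*y) dx, which multiplied by dy ∧ dw gives (2*y) dx ∧ dy ∧ dw
  d(y*(-w + 2*x - 2*z)) includes (∂/∂z)(y*(-w + 2*x - 2*z)) dz = (-2*y) dz, which multiplied by dy ∧ dw gives (2*y) dy ∧ dz ∧ dw
  d(3*w^2 - x*y + 1) includes (∂/∂x)(3*w^2 - x*y + 1) dx = (-y) dx, which multiplied by dz ∧ dw gives (-y) dx ∧ dz ∧ dw
  d(3*w^2 - x*y + 1) includes (∂/∂y)(3*w^2 - x*y + 1) dy = (-x) dy, which multiplied by dz ∧ dw gives (-x) dy ∧ dz ∧ dw
Collecting like 3-forms: d(omega) = (-3*w + x - 2*y) dx ∧ dy ∧ dw + (-x + 2*y) dy ∧ dz ∧ dw + (-y) dx ∧ dz ∧ dw.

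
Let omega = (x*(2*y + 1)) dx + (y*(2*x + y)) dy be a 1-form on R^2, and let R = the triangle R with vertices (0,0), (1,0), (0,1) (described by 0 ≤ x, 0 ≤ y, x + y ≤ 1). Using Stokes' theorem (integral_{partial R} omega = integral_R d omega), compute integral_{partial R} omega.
integral_(partial R) omega = 0

Stokes: integral_partial_R omega = integral_R d omega with d omega = (∂Q/∂x - ∂P/∂y) dx ∧ dy.
  ∂Q/∂x = 2*y
  ∂P/∂y = 2*x
  integrand = ∂Q/∂x - ∂P/∂y = -2*x + 2*y.
Integrating over R: integral_0^1 integral_0^{1-x} (-2*x + 2*y) dy dx = 0.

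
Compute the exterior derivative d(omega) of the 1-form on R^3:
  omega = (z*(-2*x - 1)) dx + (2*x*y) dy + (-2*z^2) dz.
d(omega) = (2*y) dx ∧ dy + (2*x + 1) dx ∧ dz

For a 1-form omega = sum_i f_i dx_i, the exterior derivative is
  d(omega) = sum_{i < j} (∂f_j/∂x_i - ∂f_i/∂x_j) dx_i ∧ dx_j.
  coefficient of dx ∧ dy: ∂f_2/∂x - ∂f_1/∂y = ∂(2*x*y)/∂x - ∂(z*(-2*x - 1))/∂y = 2*y
  coefficient of dx ∧ dz: ∂f_3/∂x - ∂f_1/∂z = ∂(-2*z^2)/∂x - ∂(z*(-2*x - 1))/∂z = 2*x + 1
Assembling: d(omega) = (2*y) dx ∧ dy + (2*x + 1) dx ∧ dz.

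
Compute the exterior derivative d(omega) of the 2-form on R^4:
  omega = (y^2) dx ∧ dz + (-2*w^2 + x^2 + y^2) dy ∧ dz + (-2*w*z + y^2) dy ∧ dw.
d(omega) = (2*x - 2*y) dx ∧ dy ∧ dz + (-2*w) dy ∧ dz ∧ dw

For a 2-form omega = sum_{i<j} g_{ij} dx_i ∧ dx_j, the exterior derivative is
  d(omega) = sum_{i<j} d(g_{ij}) ∧ dx_i ∧ dx_j = sum_{i<j, k} (∂g_{ij}/∂x_k) dx_k ∧ dx_i ∧ dx_j.
Expand each term, using dx_k ∧ dx_i ∧ dx_j = sgn(permutation) dx_{(a)} ∧ dx_{(b)} ∧ dx_{(c)} with (a < b < c) sorted:
  d(y^2) includes (∂/∂y)(y^2) dy = (2*y) dy, which multiplied by dx ∧ dz gives (-2*y) dx ∧ dy ∧ dz
  d(-2*w^2 + x^2 + y^2) includes (∂/∂x)(-2*w^2 + x^2 + y^2) dx = (2*x) dx, which multiplied by dy ∧ dz gives (2*x) dx ∧ dy ∧ dz
  d(-2*w^2 + x^2 + y^2) includes (∂/∂w)(-2*w^2 + x^2 + y^2) dw = (-4*w) dw, which multiplied by dy ∧ dz gives (-4*w) dy ∧ dz ∧ dw
  d(-2*w*z + y^2) includes (∂/∂z)(-2*w*z + y^2) dz = (-2*w) dz, which multiplied by dy ∧ dw gives (2*w) dy ∧ dz ∧ dw
Collecting like 3-forms: d(omega) = (2*x - 2*y) dx ∧ dy ∧ dz + (-2*w) dy ∧ dz ∧ dw.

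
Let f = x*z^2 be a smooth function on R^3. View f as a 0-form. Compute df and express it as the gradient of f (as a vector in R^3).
df = (z^2) dx + (0) dy + (2*x*z) dz; grad f = (z^2, 0, 2*x*z)

For a 0-form f, d f = (∂f/∂x) dx + (∂f/∂y) dy + (∂f/∂z) dz. The components of the vector representation are exactly the entries of grad f in Cartesian coordinates:
  ∂f/∂x = z^2
  ∂f/∂y = 0
  ∂f/∂z = 2*x*z.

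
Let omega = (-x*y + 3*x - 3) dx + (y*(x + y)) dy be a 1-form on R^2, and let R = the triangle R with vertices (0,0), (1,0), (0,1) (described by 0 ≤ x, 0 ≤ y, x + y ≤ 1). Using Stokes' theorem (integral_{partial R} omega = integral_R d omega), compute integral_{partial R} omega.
integral_(partial R) omega = 1/3

Stokes: integral_partial_R omega = integral_R d omega with d omega = (∂Q/∂x - ∂P/∂y) dx ∧ dy.
  ∂Q/∂x = y
  ∂P/∂y = -x
  integrand = ∂Q/∂x - ∂P/∂y = x + y.
Integrating over R: integral_0^1 integral_0^{1-x} (x + y) dy dx = 1/3.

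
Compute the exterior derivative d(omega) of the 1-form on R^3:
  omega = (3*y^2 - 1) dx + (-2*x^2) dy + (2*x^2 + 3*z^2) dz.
d(omega) = (-4*x - 6*y) dx ∧ dy + (4*x) dx ∧ dz

For a 1-form omega = sum_i f_i dx_i, the exterior derivative is
  d(omega) = sum_{i < j} (∂f_j/∂x_i - ∂f_i/∂x_j) dx_i ∧ dx_j.
  coefficient of dx ∧ dy: ∂f_2/∂x - ∂f_1/∂y = ∂(-2*x^2)/∂x - ∂(3*y^2 - 1)/∂y = -4*x - 6*y
  coefficient of dx ∧ dz: ∂f_3/∂x - ∂f_1/∂z = ∂(2*x^2 + 3*z^2)/∂x - ∂(3*y^2 - 1)/∂z = 4*x
Assembling: d(omega) = (-4*x - 6*y) dx ∧ dy + (4*x) dx ∧ dz.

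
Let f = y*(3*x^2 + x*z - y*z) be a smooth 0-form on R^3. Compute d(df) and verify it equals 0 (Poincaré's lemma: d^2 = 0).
d(df) = 0

Step 1: df = sum_i (∂f/∂x_i) dx_i = (y*(6*x + z)) dx + (3*x^2 + x*z - 2*y*z) dy + (y*(x - y)) dz.
Step 2: Apply d again. Using the 1-form formula, the coefficient of dx ∧ dy in d(df) is ∂^2 f/∂x ∂y - ∂^2 f/∂y ∂x = (6*x + z) - (6*x + z) = 0 (equality of mixed partials for smooth f).
Similarly for dx ∧ dz and dy ∧ dz — all coefficients vanish. So d(df) = 0.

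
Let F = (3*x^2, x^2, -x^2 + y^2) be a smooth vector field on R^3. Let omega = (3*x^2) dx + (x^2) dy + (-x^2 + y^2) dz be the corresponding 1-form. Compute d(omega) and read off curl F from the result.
d(omega) = (2*y) dy ∧ dz + (2*x) dz ∧ dx + (2*x) dx ∧ dy; curl F = (2*y, 2*x, 2*x)

d omega = sum_{i<j} (∂f_j/∂x_i - ∂f_i/∂x_j) dx_i ∧ dx_j. Under the identification (dy ∧ dz, dz ∧ dx, dx ∧ dy) ↔ (e_x, e_y, e_z), the coefficients are exactly the components of curl F. Compute:
  ∂R/∂y - ∂Q/∂z = (2*y) - (0) = 2*y
  ∂P/∂z - ∂R/∂x = (0) - (-2*x) = 2*x
  ∂Q/∂x - ∂P/∂y = (2*x) - (0) = 2*x.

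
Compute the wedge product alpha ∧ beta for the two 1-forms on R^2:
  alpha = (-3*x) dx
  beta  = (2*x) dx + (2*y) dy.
alpha ∧ beta = (-6*x*y) dx ∧ dy

Distribute the wedge, using dx_i ∧ dx_j = -dx_j ∧ dx_i and dx_i ∧ dx_i = 0. For each pair (i, j) with i < j, the coefficient of dx_i ∧ dx_j in alpha ∧ beta is (alpha_i * beta_j - alpha_j * beta_i). Collecting: alpha ∧ beta = (-6*x*y) dx ∧ dy.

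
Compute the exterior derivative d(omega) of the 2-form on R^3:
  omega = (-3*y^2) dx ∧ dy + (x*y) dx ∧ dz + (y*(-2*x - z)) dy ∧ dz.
d(omega) = (-x - 2*y) dx ∧ dy ∧ dz

For a 2-form omega = sum_{i<j} g_{ij} dx_i ∧ dx_j, the exterior derivative is
  d(omega) = sum_{i<j} d(g_{ij}) ∧ dx_i ∧ dx_j = sum_{i<j, k} (∂g_{ij}/∂x_k) dx_k ∧ dx_i ∧ dx_j.
Expand each term, using dx_k ∧ dx_i ∧ dx_j = sgn(permutation) dx_{(a)} ∧ dx_{(b)} ∧ dx_{(c)} with (a < b < c) sorted:
  d(x*y) includes (∂/∂y)(x*y) dy = (x) dy, which multiplied by dx ∧ dz gives (-x) dx ∧ dy ∧ dz
  d(y*(-2*x - z)) includes (∂/∂x)(y*(-2*x - z)) dx = (-2*y) dx, which multiplied by dy ∧ dz gives (-2*y) dx ∧ dy ∧ dz
Collecting like 3-forms: d(omega) = (-x - 2*y) dx ∧ dy ∧ dz.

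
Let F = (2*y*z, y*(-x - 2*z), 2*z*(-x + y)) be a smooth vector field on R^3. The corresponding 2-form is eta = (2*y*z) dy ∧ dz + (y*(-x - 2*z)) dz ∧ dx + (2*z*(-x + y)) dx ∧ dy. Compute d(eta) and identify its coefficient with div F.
d(eta) = (-3*x + 2*y - 2*z) dx ∧ dy ∧ dz; div F = -3*x + 2*y - 2*z

For a 2-form in R^3 of the form above, applying d gives a 3-form with coefficient ∂P/∂x + ∂Q/∂y + ∂R/∂z:
  ∂P/∂x = 0
  ∂Q/∂y = -x - 2*z
  ∂R/∂z = -2*x + 2*y
Sum = -3*x + 2*y - 2*z, which is exactly div F.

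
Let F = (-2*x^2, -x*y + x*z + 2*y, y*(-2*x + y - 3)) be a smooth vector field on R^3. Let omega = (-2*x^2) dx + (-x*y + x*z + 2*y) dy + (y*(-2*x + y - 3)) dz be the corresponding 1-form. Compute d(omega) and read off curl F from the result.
d(omega) = (-3*x + 2*y - 3) dy ∧ dz + (2*y) dz ∧ dx + (-y + z) dx ∧ dy; curl F = (-3*x + 2*y - 3, 2*y, -y + z)

d omega = sum_{i<j} (∂f_j/∂x_i - ∂f_i/∂x_j) dx_i ∧ dx_j. Under the identification (dy ∧ dz, dz ∧ dx, dx ∧ dy) ↔ (e_x, e_y, e_z), the coefficients are exactly the components of curl F. Compute:
  ∂R/∂y - ∂Q/∂z = (-2*x + 2*y - 3) - (x) = -3*x + 2*y - 3
  ∂P/∂z - ∂R/∂x = (0) - (-2*y) = 2*y
  ∂Q/∂x - ∂P/∂y = (-y + z) - (0) = -y + z.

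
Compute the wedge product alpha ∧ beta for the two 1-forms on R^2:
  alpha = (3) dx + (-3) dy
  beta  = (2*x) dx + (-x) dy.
alpha ∧ beta = (3*x) dx ∧ dy

Distribute the wedge, using dx_i ∧ dx_j = -dx_j ∧ dx_i and dx_i ∧ dx_i = 0. For each pair (i, j) with i < j, the coefficient of dx_i ∧ dx_j in alpha ∧ beta is (alpha_i * beta_j - alpha_j * beta_i). Collecting: alpha ∧ beta = (3*x) dx ∧ dy.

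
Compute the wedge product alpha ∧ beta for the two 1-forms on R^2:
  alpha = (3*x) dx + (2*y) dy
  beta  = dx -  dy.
alpha ∧ beta = (-3*x - 2*y) dx ∧ dy

Distribute the wedge, using dx_i ∧ dx_j = -dx_j ∧ dx_i and dx_i ∧ dx_i = 0. For each pair (i, j) with i < j, the coefficient of dx_i ∧ dx_j in alpha ∧ beta is (alpha_i * beta_j - alpha_j * beta_i). Collecting: alpha ∧ beta = (-3*x - 2*y) dx ∧ dy.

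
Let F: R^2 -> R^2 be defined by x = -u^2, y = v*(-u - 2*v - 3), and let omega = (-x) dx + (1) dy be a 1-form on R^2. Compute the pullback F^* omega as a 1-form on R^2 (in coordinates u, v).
F^* omega = (-2*u^3 - v) du + (-u - 4*v - 3) dv

Using F^*(f dg) = (f ∘ F) d(g ∘ F), substitute each coordinate x_i by F_i(u, v) in f_i, and replace dx_i by d F_i = (∂F_i/∂u) du + (∂F_i/∂v) dv.
  For the x component: f_1(F) = u^2; d F_1 = (-2*u) du + (0) dv
  For the y component: f_2(F) = 1; d F_2 = (-v) du + (-u - 4*v - 3) dv
Combining and collecting du, dv coefficients:
  coeff of du: -2*u^3 - v
  coeff of dv: -u - 4*v - 3
F^* omega = (-2*u^3 - v) du + (-u - 4*v - 3) dv.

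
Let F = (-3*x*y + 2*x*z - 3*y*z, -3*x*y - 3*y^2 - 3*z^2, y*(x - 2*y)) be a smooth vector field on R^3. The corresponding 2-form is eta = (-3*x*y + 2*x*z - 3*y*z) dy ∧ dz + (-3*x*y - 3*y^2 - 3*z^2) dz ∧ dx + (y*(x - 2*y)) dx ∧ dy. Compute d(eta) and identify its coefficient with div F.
d(eta) = (-3*x - 9*y + 2*z) dx ∧ dy ∧ dz; div F = -3*x - 9*y + 2*z

For a 2-form in R^3 of the form above, applying d gives a 3-form with coefficient ∂P/∂x + ∂Q/∂y + ∂R/∂z:
  ∂P/∂x = -3*y + 2*z
  ∂Q/∂y = -3*x - 6*y
  ∂R/∂z = 0
Sum = -3*x - 9*y + 2*z, which is exactly div F.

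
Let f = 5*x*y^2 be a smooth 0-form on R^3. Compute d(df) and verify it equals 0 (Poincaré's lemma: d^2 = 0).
d(df) = 0

Step 1: df = sum_i (∂f/∂x_i) dx_i = (5*y^2) dx + (10*x*y) dy + (0) dz.
Step 2: Apply d again. Using the 1-form formula, the coefficient of dx ∧ dy in d(df) is ∂^2 f/∂x ∂y - ∂^2 f/∂y ∂x = (10*y) - (10*y) = 0 (equality of mixed partials for smooth f).
Similarly for dx ∧ dz and dy ∧ dz — all coefficients vanish. So d(df) = 0.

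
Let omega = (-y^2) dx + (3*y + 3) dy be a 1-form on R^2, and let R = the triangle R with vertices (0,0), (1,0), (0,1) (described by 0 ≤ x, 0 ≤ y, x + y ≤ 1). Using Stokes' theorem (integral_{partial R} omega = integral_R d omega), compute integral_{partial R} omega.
integral_(partial R) omega = 1/3

Stokes: integral_partial_R omega = integral_R d omega with d omega = (∂Q/∂x - ∂P/∂y) dx ∧ dy.
  ∂Q/∂x = 0
  ∂P/∂y = -2*y
  integrand = ∂Q/∂x - ∂P/∂y = 2*y.
Integrating over R: integral_0^1 integral_0^{1-x} (2*y) dy dx = 1/3.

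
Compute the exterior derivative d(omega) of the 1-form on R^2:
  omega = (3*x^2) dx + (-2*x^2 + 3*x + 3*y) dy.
d(omega) = (3 - 4*x) dx ∧ dy

For a 1-form omega = sum_i f_i dx_i, the exterior derivative is
  d(omega) = sum_{i < j} (∂f_j/∂x_i - ∂f_i/∂x_j) dx_i ∧ dx_j.
  coefficient of dx ∧ dy: ∂f_2/∂x - ∂f_1/∂y = ∂(-2*x^2 + 3*x + 3*y)/∂x - ∂(3*x^2)/∂y = 3 - 4*x
Assembling: d(omega) = (3 - 4*x) dx ∧ dy.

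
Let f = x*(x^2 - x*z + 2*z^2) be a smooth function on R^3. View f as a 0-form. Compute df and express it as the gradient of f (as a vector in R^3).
df = (3*x^2 - 2*x*z + 2*z^2) dx + (0) dy + (x*(-x + 4*z)) dz; grad f = (3*x^2 - 2*x*z + 2*z^2, 0, x*(-x + 4*z))

For a 0-form f, d f = (∂f/∂x) dx + (∂f/∂y) dy + (∂f/∂z) dz. The components of the vector representation are exactly the entries of grad f in Cartesian coordinates:
  ∂f/∂x = 3*x^2 - 2*x*z + 2*z^2
  ∂f/∂y = 0
  ∂f/∂z = x*(-x + 4*z).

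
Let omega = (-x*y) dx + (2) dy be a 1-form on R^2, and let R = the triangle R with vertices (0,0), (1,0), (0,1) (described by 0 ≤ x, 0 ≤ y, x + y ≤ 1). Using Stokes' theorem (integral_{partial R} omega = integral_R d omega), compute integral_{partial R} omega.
integral_(partial R) omega = 1/6

Stokes: integral_partial_R omega = integral_R d omega with d omega = (∂Q/∂x - ∂P/∂y) dx ∧ dy.
  ∂Q/∂x = 0
  ∂P/∂y = -x
  integrand = ∂Q/∂x - ∂P/∂y = x.
Integrating over R: integral_0^1 integral_0^{1-x} (x) dy dx = 1/6.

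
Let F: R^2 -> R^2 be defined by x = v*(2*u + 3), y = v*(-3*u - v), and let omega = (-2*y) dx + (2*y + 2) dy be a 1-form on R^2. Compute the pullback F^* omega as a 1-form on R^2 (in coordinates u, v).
F^* omega = (2*v*(15*u*v + 5*v^2 - 3)) du + (30*u^2*v + 22*u*v^2 + 18*u*v - 6*u + 4*v^3 + 6*v^2 - 4*v) dv

Using F^*(f dg) = (f ∘ F) d(g ∘ F), substitute each coordinate x_i by F_i(u, v) in f_i, and replace dx_i by d F_i = (∂F_i/∂u) du + (∂F_i/∂v) dv.
  For the x component: f_1(F) = 2*v*(3*u + v); d F_1 = (2*v) du + (2*u + 3) dv
  For the y component: f_2(F) = -6*u*v - 2*v^2 + 2; d F_2 = (-3*v) du + (-3*u - 2*v) dv
Combining and collecting du, dv coefficients:
  coeff of du: 2*v*(15*u*v + 5*v^2 - 3)
  coeff of dv: 30*u^2*v + 22*u*v^2 + 18*u*v - 6*u + 4*v^3 + 6*v^2 - 4*v
F^* omega = (2*v*(15*u*v + 5*v^2 - 3)) du + (30*u^2*v + 22*u*v^2 + 18*u*v - 6*u + 4*v^3 + 6*v^2 - 4*v) dv.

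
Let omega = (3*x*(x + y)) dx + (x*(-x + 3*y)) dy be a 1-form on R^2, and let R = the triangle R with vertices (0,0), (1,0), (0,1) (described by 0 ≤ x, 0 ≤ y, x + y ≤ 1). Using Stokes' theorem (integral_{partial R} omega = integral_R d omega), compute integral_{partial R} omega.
integral_(partial R) omega = -1/3

Stokes: integral_partial_R omega = integral_R d omega with d omega = (∂Q/∂x - ∂P/∂y) dx ∧ dy.
  ∂Q/∂x = -2*x + 3*y
  ∂P/∂y = 3*x
  integrand = ∂Q/∂x - ∂P/∂y = -5*x + 3*y.
Integrating over R: integral_0^1 integral_0^{1-x} (-5*x + 3*y) dy dx = -1/3.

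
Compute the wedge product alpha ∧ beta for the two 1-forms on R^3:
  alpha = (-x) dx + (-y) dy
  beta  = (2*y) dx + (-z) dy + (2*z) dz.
alpha ∧ beta = (x*z + 2*y^2) dx ∧ dy + (-2*x*z) dx ∧ dz + (-2*y*z) dy ∧ dz

Distribute the wedge, using dx_i ∧ dx_j = -dx_j ∧ dx_i and dx_i ∧ dx_i = 0. For each pair (i, j) with i < j, the coefficient of dx_i ∧ dx_j in alpha ∧ beta is (alpha_i * beta_j - alpha_j * beta_i). Collecting: alpha ∧ beta = (x*z + 2*y^2) dx ∧ dy + (-2*x*z) dx ∧ dz + (-2*y*z) dy ∧ dz.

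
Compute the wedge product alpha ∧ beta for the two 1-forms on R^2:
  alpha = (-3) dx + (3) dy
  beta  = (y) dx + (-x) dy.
alpha ∧ beta = (3*x - 3*y) dx ∧ dy

Distribute the wedge, using dx_i ∧ dx_j = -dx_j ∧ dx_i and dx_i ∧ dx_i = 0. For each pair (i, j) with i < j, the coefficient of dx_i ∧ dx_j in alpha ∧ beta is (alpha_i * beta_j - alpha_j * beta_i). Collecting: alpha ∧ beta = (3*x - 3*y) dx ∧ dy.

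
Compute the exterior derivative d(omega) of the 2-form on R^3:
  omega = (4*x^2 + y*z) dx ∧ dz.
d(omega) = (-z) dx ∧ dy ∧ dz

For a 2-form omega = sum_{i<j} g_{ij} dx_i ∧ dx_j, the exterior derivative is
  d(omega) = sum_{i<j} d(g_{ij}) ∧ dx_i ∧ dx_j = sum_{i<j, k} (∂g_{ij}/∂x_k) dx_k ∧ dx_i ∧ dx_j.
Expand each term, using dx_k ∧ dx_i ∧ dx_j = sgn(permutation) dx_{(a)} ∧ dx_{(b)} ∧ dx_{(c)} with (a < b < c) sorted:
  d(4*x^2 + y*z) includes (∂/∂y)(4*x^2 + y*z) dy = (z) dy, which multiplied by dx ∧ dz gives (-z) dx ∧ dy ∧ dz
Collecting like 3-forms: d(omega) = (-z) dx ∧ dy ∧ dz.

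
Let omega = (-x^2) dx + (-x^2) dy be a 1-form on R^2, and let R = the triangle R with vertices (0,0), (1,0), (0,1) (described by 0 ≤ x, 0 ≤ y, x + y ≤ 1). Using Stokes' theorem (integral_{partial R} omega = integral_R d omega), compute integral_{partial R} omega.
integral_(partial R) omega = -1/3

Stokes: integral_partial_R omega = integral_R d omega with d omega = (∂Q/∂x - ∂P/∂y) dx ∧ dy.
  ∂Q/∂x = -2*x
  ∂P/∂y = 0
  integrand = ∂Q/∂x - ∂P/∂y = -2*x.
Integrating over R: integral_0^1 integral_0^{1-x} (-2*x) dy dx = -1/3.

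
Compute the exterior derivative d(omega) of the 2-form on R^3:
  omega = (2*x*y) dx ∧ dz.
d(omega) = (-2*x) dx ∧ dy ∧ dz

For a 2-form omega = sum_{i<j} g_{ij} dx_i ∧ dx_j, the exterior derivative is
  d(omega) = sum_{i<j} d(g_{ij}) ∧ dx_i ∧ dx_j = sum_{i<j, k} (∂g_{ij}/∂x_k) dx_k ∧ dx_i ∧ dx_j.
Expand each term, using dx_k ∧ dx_i ∧ dx_j = sgn(permutation) dx_{(a)} ∧ dx_{(b)} ∧ dx_{(c)} with (a < b < c) sorted:
  d(2*x*y) includes (∂/∂y)(2*x*y) dy = (2*x) dy, which multiplied by dx ∧ dz gives (-2*x) dx ∧ dy ∧ dz
Collecting like 3-forms: d(omega) = (-2*x) dx ∧ dy ∧ dz.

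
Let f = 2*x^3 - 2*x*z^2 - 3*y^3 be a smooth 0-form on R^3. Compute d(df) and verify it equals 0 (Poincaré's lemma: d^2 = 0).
d(df) = 0

Step 1: df = sum_i (∂f/∂x_i) dx_i = (6*x^2 - 2*z^2) dx + (-9*y^2) dy + (-4*x*z) dz.
Step 2: Apply d again. Using the 1-form formula, the coefficient of dx ∧ dy in d(df) is ∂^2 f/∂x ∂y - ∂^2 f/∂y ∂x = (0) - (0) = 0 (equality of mixed partials for smooth f).
Similarly for dx ∧ dz and dy ∧ dz — all coefficients vanish. So d(df) = 0.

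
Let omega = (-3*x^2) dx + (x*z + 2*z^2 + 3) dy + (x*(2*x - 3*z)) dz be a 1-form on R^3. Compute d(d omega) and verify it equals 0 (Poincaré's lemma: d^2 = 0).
d(d omega) = 0

Step 1: d omega = sum_{i<j} (∂f_j/∂x_i - ∂f_i/∂x_j) dx_i ∧ dx_j:
  coeff of dx ∧ dy: z
  coeff of dx ∧ dz: 4*x - 3*z
  coeff of dy ∧ dz: -x - 4*z
Step 2: Apply d again to each 2-form coefficient. The only possible 3-form in R^3 is dx ∧ dy ∧ dz, with coefficient
  ∂(coeff of dy∧dz)/∂x - ∂(coeff of dx∧dz)/∂y + ∂(coeff of dx∧dy)/∂z
  = ∂/∂x (-x - 4*z) - ∂/∂y (4*x - 3*z) + ∂/∂z (z).
Each of these terms simplifies to sums of mixed partials that cancel in pairs. The result is 0 (by equality of mixed partials for smooth functions — Schwarz / Clairaut).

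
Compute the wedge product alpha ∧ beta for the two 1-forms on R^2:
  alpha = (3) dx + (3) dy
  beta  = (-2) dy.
alpha ∧ beta = (-6) dx ∧ dy

Distribute the wedge, using dx_i ∧ dx_j = -dx_j ∧ dx_i and dx_i ∧ dx_i = 0. For each pair (i, j) with i < j, the coefficient of dx_i ∧ dx_j in alpha ∧ beta is (alpha_i * beta_j - alpha_j * beta_i). Collecting: alpha ∧ beta = (-6) dx ∧ dy.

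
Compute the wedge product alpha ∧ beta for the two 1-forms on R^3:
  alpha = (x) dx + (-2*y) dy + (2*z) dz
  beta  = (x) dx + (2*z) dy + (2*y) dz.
alpha ∧ beta = (2*x*(y + z)) dx ∧ dy + (2*x*(y - z)) dx ∧ dz + (-4*y^2 - 4*z^2) dy ∧ dz

Distribute the wedge, using dx_i ∧ dx_j = -dx_j ∧ dx_i and dx_i ∧ dx_i = 0. For each pair (i, j) with i < j, the coefficient of dx_i ∧ dx_j in alpha ∧ beta is (alpha_i * beta_j - alpha_j * beta_i). Collecting: alpha ∧ beta = (2*x*(y + z)) dx ∧ dy + (2*x*(y - z)) dx ∧ dz + (-4*y^2 - 4*z^2) dy ∧ dz.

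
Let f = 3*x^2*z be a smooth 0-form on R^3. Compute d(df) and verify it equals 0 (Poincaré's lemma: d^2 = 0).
d(df) = 0

Step 1: df = sum_i (∂f/∂x_i) dx_i = (6*x*z) dx + (0) dy + (3*x^2) dz.
Step 2: Apply d again. Using the 1-form formula, the coefficient of dx ∧ dy in d(df) is ∂^2 f/∂x ∂y - ∂^2 f/∂y ∂x = (0) - (0) = 0 (equality of mixed partials for smooth f).
Similarly for dx ∧ dz and dy ∧ dz — all coefficients vanish. So d(df) = 0.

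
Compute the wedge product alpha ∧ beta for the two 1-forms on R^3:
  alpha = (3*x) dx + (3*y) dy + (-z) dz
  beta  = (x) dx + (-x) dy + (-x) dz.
alpha ∧ beta = (-3*x*(x + y)) dx ∧ dy + (x*(-3*x + z)) dx ∧ dz + (-x*(3*y + z)) dy ∧ dz

Distribute the wedge, using dx_i ∧ dx_j = -dx_j ∧ dx_i and dx_i ∧ dx_i = 0. For each pair (i, j) with i < j, the coefficient of dx_i ∧ dx_j in alpha ∧ beta is (alpha_i * beta_j - alpha_j * beta_i). Collecting: alpha ∧ beta = (-3*x*(x + y)) dx ∧ dy + (x*(-3*x + z)) dx ∧ dz + (-x*(3*y + z)) dy ∧ dz.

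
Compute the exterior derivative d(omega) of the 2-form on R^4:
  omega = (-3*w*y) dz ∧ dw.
d(omega) = (-3*w) dy ∧ dz ∧ dw

For a 2-form omega = sum_{i<j} g_{ij} dx_i ∧ dx_j, the exterior derivative is
  d(omega) = sum_{i<j} d(g_{ij}) ∧ dx_i ∧ dx_j = sum_{i<j, k} (∂g_{ij}/∂x_k) dx_k ∧ dx_i ∧ dx_j.
Expand each term, using dx_k ∧ dx_i ∧ dx_j = sgn(permutation) dx_{(a)} ∧ dx_{(b)} ∧ dx_{(c)} with (a < b < c) sorted:
  d(-3*w*y) includes (∂/∂y)(-3*w*y) dy = (-3*w) dy, which multiplied by dz ∧ dw gives (-3*w) dy ∧ dz ∧ dw
Collecting like 3-forms: d(omega) = (-3*w) dy ∧ dz ∧ dw.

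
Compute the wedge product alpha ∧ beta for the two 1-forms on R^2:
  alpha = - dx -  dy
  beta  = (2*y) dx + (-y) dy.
alpha ∧ beta = (3*y) dx ∧ dy

Distribute the wedge, using dx_i ∧ dx_j = -dx_j ∧ dx_i and dx_i ∧ dx_i = 0. For each pair (i, j) with i < j, the coefficient of dx_i ∧ dx_j in alpha ∧ beta is (alpha_i * beta_j - alpha_j * beta_i). Collecting: alpha ∧ beta = (3*y) dx ∧ dy.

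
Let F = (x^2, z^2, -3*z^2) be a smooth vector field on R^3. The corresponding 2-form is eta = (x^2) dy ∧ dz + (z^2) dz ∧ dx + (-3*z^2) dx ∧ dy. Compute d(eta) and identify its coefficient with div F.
d(eta) = (2*x - 6*z) dx ∧ dy ∧ dz; div F = 2*x - 6*z

For a 2-form in R^3 of the form above, applying d gives a 3-form with coefficient ∂P/∂x + ∂Q/∂y + ∂R/∂z:
  ∂P/∂x = 2*x
  ∂Q/∂y = 0
  ∂R/∂z = -6*z
Sum = 2*x - 6*z, which is exactly div F.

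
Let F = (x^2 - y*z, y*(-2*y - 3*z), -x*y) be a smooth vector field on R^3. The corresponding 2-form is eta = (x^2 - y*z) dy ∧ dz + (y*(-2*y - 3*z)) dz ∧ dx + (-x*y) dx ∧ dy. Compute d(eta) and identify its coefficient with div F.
d(eta) = (2*x - 4*y - 3*z) dx ∧ dy ∧ dz; div F = 2*x - 4*y - 3*z

For a 2-form in R^3 of the form above, applying d gives a 3-form with coefficient ∂P/∂x + ∂Q/∂y + ∂R/∂z:
  ∂P/∂x = 2*x
  ∂Q/∂y = -4*y - 3*z
  ∂R/∂z = 0
Sum = 2*x - 4*y - 3*z, which is exactly div F.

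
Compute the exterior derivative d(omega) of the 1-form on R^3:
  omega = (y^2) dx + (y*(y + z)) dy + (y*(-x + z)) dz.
d(omega) = (-2*y) dx ∧ dy + (-y) dx ∧ dz + (-x - y + z) dy ∧ dz

For a 1-form omega = sum_i f_i dx_i, the exterior derivative is
  d(omega) = sum_{i < j} (∂f_j/∂x_i - ∂f_i/∂x_j) dx_i ∧ dx_j.
  coefficient of dx ∧ dy: ∂f_2/∂x - ∂f_1/∂y = ∂(y*(y + z))/∂x - ∂(y^2)/∂y = -2*y
  coefficient of dx ∧ dz: ∂f_3/∂x - ∂f_1/∂z = ∂(y*(-x + z))/∂x - ∂(y^2)/∂z = -y
  coefficient of dy ∧ dz: ∂f_3/∂y - ∂f_2/∂z = ∂(y*(-x + z))/∂y - ∂(y*(y + z))/∂z = -x - y + z
Assembling: d(omega) = (-2*y) dx ∧ dy + (-y) dx ∧ dz + (-x - y + z) dy ∧ dz.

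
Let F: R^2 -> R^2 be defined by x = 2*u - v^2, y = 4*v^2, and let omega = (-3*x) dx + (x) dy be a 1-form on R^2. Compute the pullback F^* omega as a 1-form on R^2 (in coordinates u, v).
F^* omega = (-12*u + 6*v^2) du + (14*v*(2*u - v^2)) dv

Using F^*(f dg) = (f ∘ F) d(g ∘ F), substitute each coordinate x_i by F_i(u, v) in f_i, and replace dx_i by d F_i = (∂F_i/∂u) du + (∂F_i/∂v) dv.
  For the x component: f_1(F) = -6*u + 3*v^2; d F_1 = (2) du + (-2*v) dv
  For the y component: f_2(F) = 2*u - v^2; d F_2 = (0) du + (8*v) dv
Combining and collecting du, dv coefficients:
  coeff of du: -12*u + 6*v^2
  coeff of dv: 14*v*(2*u - v^2)
F^* omega = (-12*u + 6*v^2) du + (14*v*(2*u - v^2)) dv.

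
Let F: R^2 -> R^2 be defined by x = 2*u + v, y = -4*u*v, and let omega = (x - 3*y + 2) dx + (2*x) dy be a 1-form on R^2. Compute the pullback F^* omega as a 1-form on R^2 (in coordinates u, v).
F^* omega = (8*u*v + 4*u - 8*v^2 + 2*v + 4) du + (-16*u^2 + 4*u*v + 2*u + v + 2) dv

Using F^*(f dg) = (f ∘ F) d(g ∘ F), substitute each coordinate x_i by F_i(u, v) in f_i, and replace dx_i by d F_i = (∂F_i/∂u) du + (∂F_i/∂v) dv.
  For the x component: f_1(F) = 12*u*v + 2*u + v + 2; d F_1 = (2) du + (1) dv
  For the y component: f_2(F) = 4*u + 2*v; d F_2 = (-4*v) du + (-4*u) dv
Combining and collecting du, dv coefficients:
  coeff of du: 8*u*v + 4*u - 8*v^2 + 2*v + 4
  coeff of dv: -16*u^2 + 4*u*v + 2*u + v + 2
F^* omega = (8*u*v + 4*u - 8*v^2 + 2*v + 4) du + (-16*u^2 + 4*u*v + 2*u + v + 2) dv.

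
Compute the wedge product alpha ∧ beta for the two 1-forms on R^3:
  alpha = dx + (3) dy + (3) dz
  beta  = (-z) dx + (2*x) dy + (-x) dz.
alpha ∧ beta = (2*x + 3*z) dx ∧ dy + (-x + 3*z) dx ∧ dz + (-9*x) dy ∧ dz

Distribute the wedge, using dx_i ∧ dx_j = -dx_j ∧ dx_i and dx_i ∧ dx_i = 0. For each pair (i, j) with i < j, the coefficient of dx_i ∧ dx_j in alpha ∧ beta is (alpha_i * beta_j - alpha_j * beta_i). Collecting: alpha ∧ beta = (2*x + 3*z) dx ∧ dy + (-x + 3*z) dx ∧ dz + (-9*x) dy ∧ dz.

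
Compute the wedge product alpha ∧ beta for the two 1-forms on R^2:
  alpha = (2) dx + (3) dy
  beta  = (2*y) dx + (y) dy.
alpha ∧ beta = (-4*y) dx ∧ dy

Distribute the wedge, using dx_i ∧ dx_j = -dx_j ∧ dx_i and dx_i ∧ dx_i = 0. For each pair (i, j) with i < j, the coefficient of dx_i ∧ dx_j in alpha ∧ beta is (alpha_i * beta_j - alpha_j * beta_i). Collecting: alpha ∧ beta = (-4*y) dx ∧ dy.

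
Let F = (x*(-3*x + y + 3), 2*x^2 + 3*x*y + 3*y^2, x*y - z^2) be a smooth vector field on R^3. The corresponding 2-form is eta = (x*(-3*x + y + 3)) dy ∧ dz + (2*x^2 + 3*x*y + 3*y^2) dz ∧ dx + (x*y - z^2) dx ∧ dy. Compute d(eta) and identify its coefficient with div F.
d(eta) = (-3*x + 7*y - 2*z + 3) dx ∧ dy ∧ dz; div F = -3*x + 7*y - 2*z + 3

For a 2-form in R^3 of the form above, applying d gives a 3-form with coefficient ∂P/∂x + ∂Q/∂y + ∂R/∂z:
  ∂P/∂x = -6*x + y + 3
  ∂Q/∂y = 3*x + 6*y
  ∂R/∂z = -2*z
Sum = -3*x + 7*y - 2*z + 3, which is exactly div F.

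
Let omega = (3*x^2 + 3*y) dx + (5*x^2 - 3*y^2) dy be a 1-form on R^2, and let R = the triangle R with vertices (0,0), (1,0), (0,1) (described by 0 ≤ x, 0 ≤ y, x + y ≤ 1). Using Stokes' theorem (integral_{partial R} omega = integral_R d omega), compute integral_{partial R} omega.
integral_(partial R) omega = 1/6

Stokes: integral_partial_R omega = integral_R d omega with d omega = (∂Q/∂x - ∂P/∂y) dx ∧ dy.
  ∂Q/∂x = 10*x
  ∂P/∂y = 3
  integrand = ∂Q/∂x - ∂P/∂y = 10*x - 3.
Integrating over R: integral_0^1 integral_0^{1-x} (10*x - 3) dy dx = 1/6.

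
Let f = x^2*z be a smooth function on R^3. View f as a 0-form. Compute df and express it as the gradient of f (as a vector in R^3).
df = (2*x*z) dx + (0) dy + (x^2) dz; grad f = (2*x*z, 0, x^2)

For a 0-form f, d f = (∂f/∂x) dx + (∂f/∂y) dy + (∂f/∂z) dz. The components of the vector representation are exactly the entries of grad f in Cartesian coordinates:
  ∂f/∂x = 2*x*z
  ∂f/∂y = 0
  ∂f/∂z = x^2.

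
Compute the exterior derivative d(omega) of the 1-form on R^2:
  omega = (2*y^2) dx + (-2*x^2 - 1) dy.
d(omega) = (-4*x - 4*y) dx ∧ dy

For a 1-form omega = sum_i f_i dx_i, the exterior derivative is
  d(omega) = sum_{i < j} (∂f_j/∂x_i - ∂f_i/∂x_j) dx_i ∧ dx_j.
  coefficient of dx ∧ dy: ∂f_2/∂x - ∂f_1/∂y = ∂(-2*x^2 - 1)/∂x - ∂(2*y^2)/∂y = -4*x - 4*y
Assembling: d(omega) = (-4*x - 4*y) dx ∧ dy.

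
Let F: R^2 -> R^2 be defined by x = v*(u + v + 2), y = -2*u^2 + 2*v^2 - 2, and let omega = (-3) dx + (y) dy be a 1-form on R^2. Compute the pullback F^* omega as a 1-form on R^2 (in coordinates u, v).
F^* omega = (8*u^3 - 8*u*v^2 + 8*u - 3*v) du + (-8*u^2*v - 3*u + 8*v^3 - 14*v - 6) dv

Using F^*(f dg) = (f ∘ F) d(g ∘ F), substitute each coordinate x_i by F_i(u, v) in f_i, and replace dx_i by d F_i = (∂F_i/∂u) du + (∂F_i/∂v) dv.
  For the x component: f_1(F) = -3; d F_1 = (v) du + (u + 2*v + 2) dv
  For the y component: f_2(F) = -2*u^2 + 2*v^2 - 2; d F_2 = (-4*u) du + (4*v) dv
Combining and collecting du, dv coefficients:
  coeff of du: 8*u^3 - 8*u*v^2 + 8*u - 3*v
  coeff of dv: -8*u^2*v - 3*u + 8*v^3 - 14*v - 6
F^* omega = (8*u^3 - 8*u*v^2 + 8*u - 3*v) du + (-8*u^2*v - 3*u + 8*v^3 - 14*v - 6) dv.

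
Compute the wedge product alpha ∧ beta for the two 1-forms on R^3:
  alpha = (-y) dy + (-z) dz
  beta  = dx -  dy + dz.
alpha ∧ beta = (y) dx ∧ dy + (-y - z) dy ∧ dz + (z) dx ∧ dz

Distribute the wedge, using dx_i ∧ dx_j = -dx_j ∧ dx_i and dx_i ∧ dx_i = 0. For each pair (i, j) with i < j, the coefficient of dx_i ∧ dx_j in alpha ∧ beta is (alpha_i * beta_j - alpha_j * beta_i). Collecting: alpha ∧ beta = (y) dx ∧ dy + (-y - z) dy ∧ dz + (z) dx ∧ dz.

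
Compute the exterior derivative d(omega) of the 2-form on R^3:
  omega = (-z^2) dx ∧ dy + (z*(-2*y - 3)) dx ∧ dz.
d(omega) = 0

For a 2-form omega = sum_{i<j} g_{ij} dx_i ∧ dx_j, the exterior derivative is
  d(omega) = sum_{i<j} d(g_{ij}) ∧ dx_i ∧ dx_j = sum_{i<j, k} (∂g_{ij}/∂x_k) dx_k ∧ dx_i ∧ dx_j.
Expand each term, using dx_k ∧ dx_i ∧ dx_j = sgn(permutation) dx_{(a)} ∧ dx_{(b)} ∧ dx_{(c)} with (a < b < c) sorted:
  d(-z^2) includes (∂/∂z)(-z^2) dz = (-2*z) dz, which multiplied by dx ∧ dy gives (-2*z) dx ∧ dy ∧ dz
  d(z*(-2*y - 3)) includes (∂/∂y)(z*(-2*y - 3)) dy = (-2*z) dy, which multiplied by dx ∧ dz gives (2*z) dx ∧ dy ∧ dz
Collecting like 3-forms: d(omega) = 0.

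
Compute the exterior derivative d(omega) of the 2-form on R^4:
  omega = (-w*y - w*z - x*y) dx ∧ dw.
d(omega) = (w + x) dx ∧ dy ∧ dw + (w) dx ∧ dz ∧ dw

For a 2-form omega = sum_{i<j} g_{ij} dx_i ∧ dx_j, the exterior derivative is
  d(omega) = sum_{i<j} d(g_{ij}) ∧ dx_i ∧ dx_j = sum_{i<j, k} (∂g_{ij}/∂x_k) dx_k ∧ dx_i ∧ dx_j.
Expand each term, using dx_k ∧ dx_i ∧ dx_j = sgn(permutation) dx_{(a)} ∧ dx_{(b)} ∧ dx_{(c)} with (a < b < c) sorted:
  d(-w*y - w*z - x*y) includes (∂/∂y)(-w*y - w*z - x*y) dy = (-w - x) dy, which multiplied by dx ∧ dw gives (w + x) dx ∧ dy ∧ dw
  d(-w*y - w*z - x*y) includes (∂/∂z)(-w*y - w*z - x*y) dz = (-w) dz, which multiplied by dx ∧ dw gives (w) dx ∧ dz ∧ dw
Collecting like 3-forms: d(omega) = (w + x) dx ∧ dy ∧ dw + (w) dx ∧ dz ∧ dw.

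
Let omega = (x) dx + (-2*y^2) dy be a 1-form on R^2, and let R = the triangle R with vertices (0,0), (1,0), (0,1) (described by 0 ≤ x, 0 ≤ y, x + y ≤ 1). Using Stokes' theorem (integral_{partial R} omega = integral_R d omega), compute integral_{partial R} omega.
integral_(partial R) omega = 0

Stokes: integral_partial_R omega = integral_R d omega with d omega = (∂Q/∂x - ∂P/∂y) dx ∧ dy.
  ∂Q/∂x = 0
  ∂P/∂y = 0
  integrand = ∂Q/∂x - ∂P/∂y = 0.
Integrating over R: integral_0^1 integral_0^{1-x} (0) dy dx = 0.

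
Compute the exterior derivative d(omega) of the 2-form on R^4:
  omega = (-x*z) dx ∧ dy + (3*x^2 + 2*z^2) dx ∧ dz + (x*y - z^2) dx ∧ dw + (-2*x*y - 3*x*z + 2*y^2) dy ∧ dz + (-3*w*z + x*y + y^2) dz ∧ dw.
d(omega) = (-x - 2*y - 3*z) dx ∧ dy ∧ dz + (-x) dx ∧ dy ∧ dw + (y + 2*z) dx ∧ dz ∧ dw + (x + 2*y) dy ∧ dz ∧ dw

For a 2-form omega = sum_{i<j} g_{ij} dx_i ∧ dx_j, the exterior derivative is
  d(omega) = sum_{i<j} d(g_{ij}) ∧ dx_i ∧ dx_j = sum_{i<j, k} (∂g_{ij}/∂x_k) dx_k ∧ dx_i ∧ dx_j.
Expand each term, using dx_k ∧ dx_i ∧ dx_j = sgn(permutation) dx_{(a)} ∧ dx_{(b)} ∧ dx_{(c)} with (a < b < c) sorted:
  d(-x*z) includes (∂/∂z)(-x*z) dz = (-x) dz, which multiplied by dx ∧ dy gives (-x) dx ∧ dy ∧ dz
  d(x*y - z^2) includes (∂/∂y)(x*y - z^2) dy = (x) dy, which multiplied by dx ∧ dw gives (-x) dx ∧ dy ∧ dw
  d(x*y - z^2) includes (∂/∂z)(x*y - z^2) dz = (-2*z) dz, which multiplied by dx ∧ dw gives (2*z) dx ∧ dz ∧ dw
  d(-2*x*y - 3*x*z + 2*y^2) includes (∂/∂x)(-2*x*y - 3*x*z + 2*y^2) dx = (-2*y - 3*z) dx, which multiplied by dy ∧ dz gives (-2*y - 3*z) dx ∧ dy ∧ dz
  d(-3*w*z + x*y + y^2) includes (∂/∂x)(-3*w*z + x*y + y^2) dx = (y) dx, which multiplied by dz ∧ dw gives (y) dx ∧ dz ∧ dw
  d(-3*w*z + x*y + y^2) includes (∂/∂y)(-3*w*z + x*y + y^2) dy = (x + 2*y) dy, which multiplied by dz ∧ dw gives (x + 2*y) dy ∧ dz ∧ dw
Collecting like 3-forms: d(omega) = (-x - 2*y - 3*z) dx ∧ dy ∧ dz + (-x) dx ∧ dy ∧ dw + (y + 2*z) dx ∧ dz ∧ dw + (x + 2*y) dy ∧ dz ∧ dw.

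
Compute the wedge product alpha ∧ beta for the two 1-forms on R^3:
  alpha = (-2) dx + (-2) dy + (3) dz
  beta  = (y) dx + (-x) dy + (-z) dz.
alpha ∧ beta = (2*x + 2*y) dx ∧ dy + (-3*y + 2*z) dx ∧ dz + (3*x + 2*z) dy ∧ dz

Distribute the wedge, using dx_i ∧ dx_j = -dx_j ∧ dx_i and dx_i ∧ dx_i = 0. For each pair (i, j) with i < j, the coefficient of dx_i ∧ dx_j in alpha ∧ beta is (alpha_i * beta_j - alpha_j * beta_i). Collecting: alpha ∧ beta = (2*x + 2*y) dx ∧ dy + (-3*y + 2*z) dx ∧ dz + (3*x + 2*z) dy ∧ dz.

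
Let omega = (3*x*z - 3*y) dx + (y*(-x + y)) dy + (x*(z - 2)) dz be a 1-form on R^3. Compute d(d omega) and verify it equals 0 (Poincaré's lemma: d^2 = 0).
d(d omega) = 0

Step 1: d omega = sum_{i<j} (∂f_j/∂x_i - ∂f_i/∂x_j) dx_i ∧ dx_j:
  coeff of dx ∧ dy: 3 - y
  coeff of dx ∧ dz: -3*x + z - 2
  coeff of dy ∧ dz: 0
Step 2: Apply d again to each 2-form coefficient. The only possible 3-form in R^3 is dx ∧ dy ∧ dz, with coefficient
  ∂(coeff of dy∧dz)/∂x - ∂(coeff of dx∧dz)/∂y + ∂(coeff of dx∧dy)/∂z
  = ∂/∂x (0) - ∂/∂y (-3*x + z - 2) + ∂/∂z (3 - y).
Each of these terms simplifies to sums of mixed partials that cancel in pairs. The result is 0 (by equality of mixed partials for smooth functions — Schwarz / Clairaut).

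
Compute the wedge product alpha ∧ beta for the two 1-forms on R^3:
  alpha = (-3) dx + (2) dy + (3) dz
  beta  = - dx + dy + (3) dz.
alpha ∧ beta = (-1) dx ∧ dy + (-6) dx ∧ dz + (3) dy ∧ dz

Distribute the wedge, using dx_i ∧ dx_j = -dx_j ∧ dx_i and dx_i ∧ dx_i = 0. For each pair (i, j) with i < j, the coefficient of dx_i ∧ dx_j in alpha ∧ beta is (alpha_i * beta_j - alpha_j * beta_i). Collecting: alpha ∧ beta = (-1) dx ∧ dy + (-6) dx ∧ dz + (3) dy ∧ dz.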